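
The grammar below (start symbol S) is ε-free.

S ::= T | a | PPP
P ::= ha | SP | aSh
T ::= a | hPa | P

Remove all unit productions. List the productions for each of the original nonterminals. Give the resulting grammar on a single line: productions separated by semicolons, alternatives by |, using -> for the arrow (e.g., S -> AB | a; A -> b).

S -> a | SP | ha | PPP | aSh | hPa; P -> SP | ha | aSh; T -> a | SP | ha | aSh | hPa

Unit productions: S->T, T->P.
Unit pairs (A ⇒* B via units): (S,P), (S,T), (T,P).
S: inherits non-unit rules of {P, S, T} → PPP | SP | a | aSh | hPa | ha.
P: inherits non-unit rules of {P} → SP | aSh | ha.
T: inherits non-unit rules of {P, T} → SP | a | aSh | hPa | ha.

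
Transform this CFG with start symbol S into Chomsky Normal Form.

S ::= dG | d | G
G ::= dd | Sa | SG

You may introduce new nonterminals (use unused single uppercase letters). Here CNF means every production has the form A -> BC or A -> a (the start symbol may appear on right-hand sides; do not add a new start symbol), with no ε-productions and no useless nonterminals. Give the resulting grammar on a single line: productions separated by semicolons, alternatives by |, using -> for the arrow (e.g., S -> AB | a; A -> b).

No ε-productions.
After unit-elimination: S -> d | SG | Sa | dG | dd; G -> SG | Sa | dd.
TERM: introduce A -> a, B -> d and substitute in every rule of length ≥2.

S -> d | BB | BG | SA | SG; A -> a; B -> d; G -> BB | SA | SG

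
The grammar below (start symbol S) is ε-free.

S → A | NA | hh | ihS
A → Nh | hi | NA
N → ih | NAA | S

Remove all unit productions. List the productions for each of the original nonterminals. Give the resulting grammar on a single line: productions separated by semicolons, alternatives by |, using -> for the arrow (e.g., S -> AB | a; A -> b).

Unit productions: N->S, S->A.
Unit pairs (A ⇒* B via units): (N,A), (N,S), (S,A).
S: inherits non-unit rules of {A, S} → NA | Nh | hh | hi | ihS.
A: inherits non-unit rules of {A} → NA | Nh | hi.
N: inherits non-unit rules of {A, N, S} → NA | NAA | Nh | hh | hi | ih | ihS.

S -> NA | Nh | hh | hi | ihS; A -> NA | Nh | hi; N -> NA | Nh | hh | hi | ih | NAA | ihS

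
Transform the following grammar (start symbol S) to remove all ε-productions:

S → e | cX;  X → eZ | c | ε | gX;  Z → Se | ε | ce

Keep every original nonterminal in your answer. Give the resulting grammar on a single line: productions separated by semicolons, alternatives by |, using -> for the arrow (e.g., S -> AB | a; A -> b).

S -> c | e | cX; X -> c | e | g | eZ | gX; Z -> Se | ce

Nullable set: {X, Z}.
S -> cX: X nullable, giving c | cX.
Drop X -> ε.
X -> eZ: Z nullable, giving e | eZ.
X -> gX: X nullable, giving g | gX.
Drop Z -> ε.
Unchanged (no nullable symbols): S -> e; X -> c; Z -> Se; Z -> ce.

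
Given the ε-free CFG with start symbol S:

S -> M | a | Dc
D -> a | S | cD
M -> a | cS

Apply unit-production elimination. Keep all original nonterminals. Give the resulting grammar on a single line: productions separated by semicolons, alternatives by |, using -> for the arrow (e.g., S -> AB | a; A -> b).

Unit productions: D->S, S->M.
Unit pairs (A ⇒* B via units): (D,M), (D,S), (S,M).
S: inherits non-unit rules of {M, S} → Dc | a | cS.
D: inherits non-unit rules of {D, M, S} → Dc | a | cD | cS.
M: inherits non-unit rules of {M} → a | cS.

S -> a | Dc | cS; D -> a | Dc | cD | cS; M -> a | cS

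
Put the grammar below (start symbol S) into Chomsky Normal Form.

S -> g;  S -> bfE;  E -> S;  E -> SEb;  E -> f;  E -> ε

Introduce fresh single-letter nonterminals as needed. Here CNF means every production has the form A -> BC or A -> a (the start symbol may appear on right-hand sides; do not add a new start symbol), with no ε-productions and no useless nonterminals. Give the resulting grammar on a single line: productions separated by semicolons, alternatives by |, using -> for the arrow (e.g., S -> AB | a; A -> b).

S -> g | AB | AF; A -> b; B -> f; C -> BE; D -> EA; E -> f | g | AB | AC | SA | SD; F -> BE

Nullable: {E}; after ε-elimination: S -> g | bf | bfE; E -> S | f | Sb | SEb.
After unit-elimination: S -> g | bf | bfE; E -> f | g | Sb | bf | SEb | bfE.
TERM: introduce A -> b, B -> f and substitute in every rule of length ≥2.
BIN: E -> ABE becomes E -> AC, C -> BE; E -> SEA becomes E -> SD, D -> EA; S -> ABE becomes S -> AF, F -> BE.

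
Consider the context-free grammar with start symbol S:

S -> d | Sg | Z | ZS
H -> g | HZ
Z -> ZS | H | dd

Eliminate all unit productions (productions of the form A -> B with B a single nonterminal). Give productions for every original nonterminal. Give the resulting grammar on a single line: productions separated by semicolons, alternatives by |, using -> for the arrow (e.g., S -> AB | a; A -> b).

S -> d | g | HZ | Sg | ZS | dd; H -> g | HZ; Z -> g | HZ | ZS | dd

Unit productions: S->Z, Z->H.
Unit pairs (A ⇒* B via units): (S,H), (S,Z), (Z,H).
S: inherits non-unit rules of {H, S, Z} → HZ | Sg | ZS | d | dd | g.
H: inherits non-unit rules of {H} → HZ | g.
Z: inherits non-unit rules of {H, Z} → HZ | ZS | dd | g.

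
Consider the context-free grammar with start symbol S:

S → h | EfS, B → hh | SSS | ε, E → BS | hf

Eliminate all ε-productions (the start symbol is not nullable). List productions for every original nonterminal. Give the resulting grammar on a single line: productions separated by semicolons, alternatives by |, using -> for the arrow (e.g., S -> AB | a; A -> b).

S -> h | EfS; B -> hh | SSS; E -> S | BS | hf

Nullable set: {B}.
Drop B -> ε.
E -> BS: B nullable, giving BS | S.
Unchanged (no nullable symbols): S -> EfS; S -> h; B -> SSS; B -> hh; E -> hf.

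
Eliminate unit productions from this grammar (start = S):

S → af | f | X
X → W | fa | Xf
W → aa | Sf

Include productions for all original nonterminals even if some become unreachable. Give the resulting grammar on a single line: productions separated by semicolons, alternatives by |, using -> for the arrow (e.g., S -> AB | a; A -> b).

S -> f | Sf | Xf | aa | af | fa; W -> Sf | aa; X -> Sf | Xf | aa | fa

Unit productions: S->X, X->W.
Unit pairs (A ⇒* B via units): (S,W), (S,X), (X,W).
S: inherits non-unit rules of {S, W, X} → Sf | Xf | aa | af | f | fa.
W: inherits non-unit rules of {W} → Sf | aa.
X: inherits non-unit rules of {W, X} → Sf | Xf | aa | fa.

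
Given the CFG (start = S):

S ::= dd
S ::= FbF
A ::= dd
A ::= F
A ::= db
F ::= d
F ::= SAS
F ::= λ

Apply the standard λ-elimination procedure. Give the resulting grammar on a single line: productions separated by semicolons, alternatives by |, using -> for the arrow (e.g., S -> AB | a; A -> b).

S -> b | Fb | bF | dd | FbF; A -> F | db | dd; F -> d | SS | SAS

Nullable set: {A, F}.
S -> FbF: F, F nullable, giving Fb | FbF | b | bF.
A -> F: F nullable, giving F.
Drop F -> λ.
F -> SAS: A nullable, giving SAS | SS.
Unchanged (no nullable symbols): S -> dd; A -> db; A -> dd; F -> d.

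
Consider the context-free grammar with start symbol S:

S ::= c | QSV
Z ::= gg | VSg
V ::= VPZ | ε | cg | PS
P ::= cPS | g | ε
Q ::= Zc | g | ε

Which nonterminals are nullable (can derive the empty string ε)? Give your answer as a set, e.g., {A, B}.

{P, Q, V}

Directly nullable (have an ε-rule): {P, Q, V}.
Not nullable: S, Z — each has a terminal in every rule's right-hand side or depends on a non-nullable symbol.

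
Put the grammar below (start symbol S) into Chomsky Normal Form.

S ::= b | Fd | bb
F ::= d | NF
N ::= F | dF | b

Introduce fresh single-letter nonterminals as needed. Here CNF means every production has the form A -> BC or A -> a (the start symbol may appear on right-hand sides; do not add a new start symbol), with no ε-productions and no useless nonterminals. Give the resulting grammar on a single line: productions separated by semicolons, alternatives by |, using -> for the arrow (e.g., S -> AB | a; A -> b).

No ε-productions.
After unit-elimination: S -> b | Fd | bb; F -> d | NF; N -> b | d | NF | dF.
TERM: introduce B -> b, A -> d and substitute in every rule of length ≥2.

S -> b | BB | FA; A -> d; B -> b; F -> d | NF; N -> b | d | AF | NF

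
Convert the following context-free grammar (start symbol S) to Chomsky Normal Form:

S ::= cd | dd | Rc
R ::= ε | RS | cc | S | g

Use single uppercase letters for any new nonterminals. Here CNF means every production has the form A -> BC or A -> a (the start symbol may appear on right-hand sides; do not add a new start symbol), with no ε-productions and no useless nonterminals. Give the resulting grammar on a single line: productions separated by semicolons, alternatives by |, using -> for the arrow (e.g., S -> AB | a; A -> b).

S -> c | AB | BB | RA; A -> c; B -> d; R -> c | g | AA | AB | BB | RA | RS

Nullable: {R}; after ε-elimination: S -> c | Rc | cd | dd; R -> S | g | RS | cc.
After unit-elimination: S -> c | Rc | cd | dd; R -> c | g | RS | Rc | cc | cd | dd.
TERM: introduce A -> c, B -> d and substitute in every rule of length ≥2.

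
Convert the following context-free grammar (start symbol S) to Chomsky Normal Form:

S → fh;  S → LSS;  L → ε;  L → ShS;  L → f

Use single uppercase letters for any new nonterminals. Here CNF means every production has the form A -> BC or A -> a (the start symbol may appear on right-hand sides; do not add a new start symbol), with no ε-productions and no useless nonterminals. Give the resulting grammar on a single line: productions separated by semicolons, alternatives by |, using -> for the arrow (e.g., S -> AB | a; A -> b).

S -> BA | LD | SS; A -> h; B -> f; C -> AS; D -> SS; L -> f | SC

Nullable: {L}; after ε-elimination: S -> SS | fh | LSS; L -> f | ShS.
No unit productions to eliminate.
TERM: introduce B -> f, A -> h and substitute in every rule of length ≥2.
BIN: L -> SAS becomes L -> SC, C -> AS; S -> LSS becomes S -> LD, D -> SS.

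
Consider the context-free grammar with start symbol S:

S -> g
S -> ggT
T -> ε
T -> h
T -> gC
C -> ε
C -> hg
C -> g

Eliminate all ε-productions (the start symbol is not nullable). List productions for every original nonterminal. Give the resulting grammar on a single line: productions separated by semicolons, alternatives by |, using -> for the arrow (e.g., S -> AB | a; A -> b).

Nullable set: {C, T}.
S -> ggT: T nullable, giving gg | ggT.
Drop C -> ε.
Drop T -> ε.
T -> gC: C nullable, giving g | gC.
Unchanged (no nullable symbols): S -> g; C -> g; C -> hg; T -> h.

S -> g | gg | ggT; C -> g | hg; T -> g | h | gC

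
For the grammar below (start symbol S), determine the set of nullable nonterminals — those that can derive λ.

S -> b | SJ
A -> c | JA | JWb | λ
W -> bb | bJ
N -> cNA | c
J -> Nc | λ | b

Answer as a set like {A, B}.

{A, J}

Directly nullable (have an ε-rule): {A, J}.
Not nullable: N, S, W — each has a terminal in every rule's right-hand side or depends on a non-nullable symbol.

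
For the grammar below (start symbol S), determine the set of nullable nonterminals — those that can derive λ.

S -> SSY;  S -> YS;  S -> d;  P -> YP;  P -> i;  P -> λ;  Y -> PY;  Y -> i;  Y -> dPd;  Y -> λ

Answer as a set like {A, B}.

{P, Y}

Directly nullable (have an ε-rule): {P, Y}.
Not nullable: S — each has a terminal in every rule's right-hand side or depends on a non-nullable symbol.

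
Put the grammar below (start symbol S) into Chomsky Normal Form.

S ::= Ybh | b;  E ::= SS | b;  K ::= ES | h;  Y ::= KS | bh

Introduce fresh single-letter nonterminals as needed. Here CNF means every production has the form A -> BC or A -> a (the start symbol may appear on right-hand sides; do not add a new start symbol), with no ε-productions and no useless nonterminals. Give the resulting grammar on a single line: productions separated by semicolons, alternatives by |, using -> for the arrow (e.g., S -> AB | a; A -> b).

S -> b | YC; A -> b; B -> h; C -> AB; E -> b | SS; K -> h | ES; Y -> AB | KS

No ε-productions.
No unit productions to eliminate.
TERM: introduce A -> b, B -> h and substitute in every rule of length ≥2.
BIN: S -> YAB becomes S -> YC, C -> AB.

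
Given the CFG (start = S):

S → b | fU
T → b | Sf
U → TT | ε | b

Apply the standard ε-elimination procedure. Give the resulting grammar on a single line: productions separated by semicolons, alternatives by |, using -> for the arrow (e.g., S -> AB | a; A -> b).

Nullable set: {U}.
S -> fU: U nullable, giving f | fU.
Drop U -> ε.
Unchanged (no nullable symbols): S -> b; T -> Sf; T -> b; U -> TT; U -> b.

S -> b | f | fU; T -> b | Sf; U -> b | TT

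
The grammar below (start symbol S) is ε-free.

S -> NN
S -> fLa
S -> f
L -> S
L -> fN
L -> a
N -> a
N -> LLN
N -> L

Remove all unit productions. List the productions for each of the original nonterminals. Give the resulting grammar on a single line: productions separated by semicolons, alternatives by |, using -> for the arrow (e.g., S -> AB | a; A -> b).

S -> f | NN | fLa; L -> a | f | NN | fN | fLa; N -> a | f | NN | fN | LLN | fLa

Unit productions: L->S, N->L.
Unit pairs (A ⇒* B via units): (L,S), (N,L), (N,S).
S: inherits non-unit rules of {S} → NN | f | fLa.
L: inherits non-unit rules of {L, S} → NN | a | f | fLa | fN.
N: inherits non-unit rules of {L, N, S} → LLN | NN | a | f | fLa | fN.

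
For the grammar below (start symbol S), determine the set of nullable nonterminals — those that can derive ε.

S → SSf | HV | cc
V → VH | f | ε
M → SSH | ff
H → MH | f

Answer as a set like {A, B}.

{V}

Directly nullable (have an ε-rule): {V}.
Not nullable: H, M, S — each has a terminal in every rule's right-hand side or depends on a non-nullable symbol.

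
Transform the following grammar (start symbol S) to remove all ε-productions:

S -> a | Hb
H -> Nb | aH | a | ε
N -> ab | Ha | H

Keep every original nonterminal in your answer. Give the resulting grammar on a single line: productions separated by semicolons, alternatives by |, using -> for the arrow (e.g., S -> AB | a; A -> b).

S -> a | b | Hb; H -> a | b | Nb | aH; N -> H | a | Ha | ab

Nullable set: {H, N}.
S -> Hb: H nullable, giving Hb | b.
Drop H -> ε.
H -> Nb: N nullable, giving Nb | b.
H -> aH: H nullable, giving a | aH.
N -> H: H nullable, giving H.
N -> Ha: H nullable, giving Ha | a.
Unchanged (no nullable symbols): S -> a; H -> a; N -> ab.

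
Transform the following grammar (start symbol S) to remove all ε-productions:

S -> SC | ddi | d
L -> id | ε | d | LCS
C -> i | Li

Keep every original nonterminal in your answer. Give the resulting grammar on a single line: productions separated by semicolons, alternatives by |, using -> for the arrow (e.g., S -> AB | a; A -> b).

Nullable set: {L}.
C -> Li: L nullable, giving Li | i.
Drop L -> ε.
L -> LCS: L nullable, giving CS | LCS.
Unchanged (no nullable symbols): S -> SC; S -> d; S -> ddi; C -> i; L -> d; L -> id.

S -> d | SC | ddi; C -> i | Li; L -> d | CS | id | LCS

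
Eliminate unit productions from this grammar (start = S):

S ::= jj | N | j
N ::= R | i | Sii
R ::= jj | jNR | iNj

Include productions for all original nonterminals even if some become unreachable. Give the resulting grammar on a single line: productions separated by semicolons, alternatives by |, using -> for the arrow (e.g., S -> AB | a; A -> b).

S -> i | j | jj | Sii | iNj | jNR; N -> i | jj | Sii | iNj | jNR; R -> jj | iNj | jNR

Unit productions: N->R, S->N.
Unit pairs (A ⇒* B via units): (N,R), (S,N), (S,R).
S: inherits non-unit rules of {N, R, S} → Sii | i | iNj | j | jNR | jj.
N: inherits non-unit rules of {N, R} → Sii | i | iNj | jNR | jj.
R: inherits non-unit rules of {R} → iNj | jNR | jj.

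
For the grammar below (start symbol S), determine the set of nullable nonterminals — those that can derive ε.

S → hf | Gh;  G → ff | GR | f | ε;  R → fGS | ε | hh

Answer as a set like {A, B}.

{G, R}

Directly nullable (have an ε-rule): {G, R}.
Not nullable: S — each has a terminal in every rule's right-hand side or depends on a non-nullable symbol.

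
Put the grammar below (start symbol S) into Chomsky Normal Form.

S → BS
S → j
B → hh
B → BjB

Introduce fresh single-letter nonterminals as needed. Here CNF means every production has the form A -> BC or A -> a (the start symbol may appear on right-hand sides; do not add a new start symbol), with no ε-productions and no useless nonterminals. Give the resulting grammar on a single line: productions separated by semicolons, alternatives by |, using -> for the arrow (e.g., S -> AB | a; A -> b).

S -> j | BS; A -> j; B -> BD | CC; C -> h; D -> AB

No ε-productions.
No unit productions to eliminate.
TERM: introduce C -> h, A -> j and substitute in every rule of length ≥2.
BIN: B -> BAB becomes B -> BD, D -> AB.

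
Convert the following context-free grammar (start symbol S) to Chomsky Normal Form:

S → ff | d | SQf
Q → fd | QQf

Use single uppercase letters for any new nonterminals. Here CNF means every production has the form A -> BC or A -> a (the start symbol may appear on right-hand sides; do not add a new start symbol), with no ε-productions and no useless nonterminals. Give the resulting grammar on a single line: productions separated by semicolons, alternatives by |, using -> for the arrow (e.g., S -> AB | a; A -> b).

No ε-productions.
No unit productions to eliminate.
TERM: introduce B -> d, A -> f and substitute in every rule of length ≥2.
BIN: Q -> QQA becomes Q -> QC, C -> QA; S -> SQA becomes S -> SD, D -> QA.

S -> d | AA | SD; A -> f; B -> d; C -> QA; D -> QA; Q -> AB | QC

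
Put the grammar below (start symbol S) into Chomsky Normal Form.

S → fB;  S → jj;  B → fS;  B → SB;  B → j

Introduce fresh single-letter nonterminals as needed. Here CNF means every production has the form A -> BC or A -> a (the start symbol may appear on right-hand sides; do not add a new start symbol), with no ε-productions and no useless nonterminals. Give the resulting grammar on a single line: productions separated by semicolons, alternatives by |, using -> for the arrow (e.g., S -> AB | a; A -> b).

No ε-productions.
No unit productions to eliminate.
TERM: introduce A -> f, C -> j and substitute in every rule of length ≥2.

S -> AB | CC; A -> f; B -> j | AS | SB; C -> j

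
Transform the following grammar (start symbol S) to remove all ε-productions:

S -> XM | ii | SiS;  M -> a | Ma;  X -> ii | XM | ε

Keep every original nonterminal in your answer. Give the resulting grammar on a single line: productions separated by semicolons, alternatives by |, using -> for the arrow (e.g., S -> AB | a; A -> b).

Nullable set: {X}.
S -> XM: X nullable, giving M | XM.
Drop X -> ε.
X -> XM: X nullable, giving M | XM.
Unchanged (no nullable symbols): S -> SiS; S -> ii; M -> Ma; M -> a; X -> ii.

S -> M | XM | ii | SiS; M -> a | Ma; X -> M | XM | ii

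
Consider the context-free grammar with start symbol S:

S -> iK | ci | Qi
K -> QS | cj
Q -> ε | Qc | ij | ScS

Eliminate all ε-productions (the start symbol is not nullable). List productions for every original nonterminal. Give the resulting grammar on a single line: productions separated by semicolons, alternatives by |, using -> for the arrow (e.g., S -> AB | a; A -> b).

Nullable set: {Q}.
S -> Qi: Q nullable, giving Qi | i.
K -> QS: Q nullable, giving QS | S.
Drop Q -> ε.
Q -> Qc: Q nullable, giving Qc | c.
Unchanged (no nullable symbols): S -> ci; S -> iK; K -> cj; Q -> ScS; Q -> ij.

S -> i | Qi | ci | iK; K -> S | QS | cj; Q -> c | Qc | ij | ScS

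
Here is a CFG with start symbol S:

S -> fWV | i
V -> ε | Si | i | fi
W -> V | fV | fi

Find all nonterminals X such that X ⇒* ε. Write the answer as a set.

Directly nullable (have an ε-rule): {V}.
W is nullable via W -> V (every symbol on the right is already known nullable).
Not nullable: S — each has a terminal in every rule's right-hand side or depends on a non-nullable symbol.

{V, W}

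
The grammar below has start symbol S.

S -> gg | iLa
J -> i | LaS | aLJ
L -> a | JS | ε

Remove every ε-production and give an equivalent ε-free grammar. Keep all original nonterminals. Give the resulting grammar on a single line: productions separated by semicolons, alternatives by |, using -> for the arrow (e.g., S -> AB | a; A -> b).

S -> gg | ia | iLa; J -> i | aJ | aS | LaS | aLJ; L -> a | JS

Nullable set: {L}.
S -> iLa: L nullable, giving iLa | ia.
J -> LaS: L nullable, giving LaS | aS.
J -> aLJ: L nullable, giving aJ | aLJ.
Drop L -> ε.
Unchanged (no nullable symbols): S -> gg; J -> i; L -> JS; L -> a.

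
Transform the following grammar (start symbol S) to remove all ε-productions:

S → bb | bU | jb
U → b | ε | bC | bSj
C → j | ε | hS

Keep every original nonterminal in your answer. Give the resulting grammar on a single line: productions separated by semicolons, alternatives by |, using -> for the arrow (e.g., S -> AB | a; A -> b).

S -> b | bU | bb | jb; C -> j | hS; U -> b | bC | bSj

Nullable set: {C, U}.
S -> bU: U nullable, giving b | bU.
Drop C -> ε.
Drop U -> ε.
U -> bC: C nullable, giving b | bC.
Unchanged (no nullable symbols): S -> bb; S -> jb; C -> hS; C -> j; U -> b; U -> bSj.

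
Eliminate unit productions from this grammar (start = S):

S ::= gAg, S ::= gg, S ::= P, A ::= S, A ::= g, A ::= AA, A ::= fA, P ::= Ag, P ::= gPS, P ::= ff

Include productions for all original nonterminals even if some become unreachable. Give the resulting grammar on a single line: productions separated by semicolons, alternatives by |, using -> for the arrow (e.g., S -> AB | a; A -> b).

Unit productions: A->S, S->P.
Unit pairs (A ⇒* B via units): (A,P), (A,S), (S,P).
S: inherits non-unit rules of {P, S} → Ag | ff | gAg | gPS | gg.
A: inherits non-unit rules of {A, P, S} → AA | Ag | fA | ff | g | gAg | gPS | gg.
P: inherits non-unit rules of {P} → Ag | ff | gPS.

S -> Ag | ff | gg | gAg | gPS; A -> g | AA | Ag | fA | ff | gg | gAg | gPS; P -> Ag | ff | gPS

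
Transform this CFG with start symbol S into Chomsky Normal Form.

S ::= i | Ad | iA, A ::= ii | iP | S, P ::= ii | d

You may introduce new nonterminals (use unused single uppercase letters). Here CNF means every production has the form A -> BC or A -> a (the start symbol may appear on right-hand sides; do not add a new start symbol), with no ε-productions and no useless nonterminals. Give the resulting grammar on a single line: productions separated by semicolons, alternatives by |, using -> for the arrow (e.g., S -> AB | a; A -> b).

No ε-productions.
After unit-elimination: S -> i | Ad | iA; A -> i | Ad | iA | iP | ii; P -> d | ii.
TERM: introduce B -> d, C -> i and substitute in every rule of length ≥2.

S -> i | AB | CA; A -> i | AB | CA | CC | CP; B -> d; C -> i; P -> d | CC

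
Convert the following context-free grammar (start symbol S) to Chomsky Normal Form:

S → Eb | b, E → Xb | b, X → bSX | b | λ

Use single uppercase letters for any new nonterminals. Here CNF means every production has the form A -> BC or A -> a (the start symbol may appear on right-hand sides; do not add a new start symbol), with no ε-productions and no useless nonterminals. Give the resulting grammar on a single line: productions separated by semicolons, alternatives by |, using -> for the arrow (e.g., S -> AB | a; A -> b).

Nullable: {X}; after ε-elimination: S -> b | Eb; E -> b | Xb; X -> b | bS | bSX.
No unit productions to eliminate.
TERM: introduce A -> b and substitute in every rule of length ≥2.
BIN: X -> ASX becomes X -> AB, B -> SX.

S -> b | EA; A -> b; B -> SX; E -> b | XA; X -> b | AB | AS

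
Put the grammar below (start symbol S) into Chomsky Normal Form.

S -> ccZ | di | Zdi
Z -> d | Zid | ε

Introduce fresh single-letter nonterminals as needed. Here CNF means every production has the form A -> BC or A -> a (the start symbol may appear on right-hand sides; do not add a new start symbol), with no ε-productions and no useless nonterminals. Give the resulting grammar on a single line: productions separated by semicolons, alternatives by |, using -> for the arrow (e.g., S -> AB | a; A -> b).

S -> AB | CC | CD | ZE; A -> d; B -> i; C -> c; D -> CZ; E -> AB; F -> BA; Z -> d | BA | ZF

Nullable: {Z}; after ε-elimination: S -> cc | di | Zdi | ccZ; Z -> d | id | Zid.
No unit productions to eliminate.
TERM: introduce C -> c, A -> d, B -> i and substitute in every rule of length ≥2.
BIN: S -> CCZ becomes S -> CD, D -> CZ; S -> ZAB becomes S -> ZE, E -> AB; Z -> ZBA becomes Z -> ZF, F -> BA.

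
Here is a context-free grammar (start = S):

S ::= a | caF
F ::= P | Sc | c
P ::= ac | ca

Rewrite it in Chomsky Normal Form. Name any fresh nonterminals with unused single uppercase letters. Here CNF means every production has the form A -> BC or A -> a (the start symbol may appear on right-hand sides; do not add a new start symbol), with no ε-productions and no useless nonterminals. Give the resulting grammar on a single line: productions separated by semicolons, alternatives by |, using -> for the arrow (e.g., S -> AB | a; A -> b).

S -> a | AC; A -> c; B -> a; C -> BF; F -> c | AB | BA | SA

No ε-productions.
After unit-elimination: S -> a | caF; F -> c | Sc | ac | ca; P -> ac | ca.
TERM: introduce B -> a, A -> c and substitute in every rule of length ≥2.
BIN: S -> ABF becomes S -> AC, C -> BF.
Drop unreachable/unproductive: P.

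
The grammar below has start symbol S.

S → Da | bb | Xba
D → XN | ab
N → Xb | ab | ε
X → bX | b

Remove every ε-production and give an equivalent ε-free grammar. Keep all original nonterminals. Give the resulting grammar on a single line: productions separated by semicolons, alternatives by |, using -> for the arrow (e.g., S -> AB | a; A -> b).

S -> Da | bb | Xba; D -> X | XN | ab; N -> Xb | ab; X -> b | bX

Nullable set: {N}.
D -> XN: N nullable, giving X | XN.
Drop N -> ε.
Unchanged (no nullable symbols): S -> Da; S -> Xba; S -> bb; D -> ab; N -> Xb; N -> ab; X -> b; X -> bX.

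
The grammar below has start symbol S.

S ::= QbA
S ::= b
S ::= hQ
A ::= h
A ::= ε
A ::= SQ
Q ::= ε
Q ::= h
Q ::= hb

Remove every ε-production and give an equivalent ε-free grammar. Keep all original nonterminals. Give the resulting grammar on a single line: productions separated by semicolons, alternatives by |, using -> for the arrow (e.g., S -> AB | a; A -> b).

S -> b | h | Qb | bA | hQ | QbA; A -> S | h | SQ; Q -> h | hb

Nullable set: {A, Q}.
S -> QbA: Q, A nullable, giving Qb | QbA | b | bA.
S -> hQ: Q nullable, giving h | hQ.
Drop A -> ε.
A -> SQ: Q nullable, giving S | SQ.
Drop Q -> ε.
Unchanged (no nullable symbols): S -> b; A -> h; Q -> h; Q -> hb.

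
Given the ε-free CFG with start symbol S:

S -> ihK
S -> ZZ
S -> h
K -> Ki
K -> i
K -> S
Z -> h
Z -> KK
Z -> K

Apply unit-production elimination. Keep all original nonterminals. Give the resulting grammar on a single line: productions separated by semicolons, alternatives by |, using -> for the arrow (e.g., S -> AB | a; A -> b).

S -> h | ZZ | ihK; K -> h | i | Ki | ZZ | ihK; Z -> h | i | KK | Ki | ZZ | ihK

Unit productions: K->S, Z->K.
Unit pairs (A ⇒* B via units): (K,S), (Z,K), (Z,S).
S: inherits non-unit rules of {S} → ZZ | h | ihK.
K: inherits non-unit rules of {K, S} → Ki | ZZ | h | i | ihK.
Z: inherits non-unit rules of {K, S, Z} → KK | Ki | ZZ | h | i | ihK.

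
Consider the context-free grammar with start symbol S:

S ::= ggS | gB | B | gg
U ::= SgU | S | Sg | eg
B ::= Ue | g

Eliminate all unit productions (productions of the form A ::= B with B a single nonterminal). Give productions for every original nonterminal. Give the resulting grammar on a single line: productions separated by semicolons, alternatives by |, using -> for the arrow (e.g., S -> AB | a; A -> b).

S -> g | Ue | gB | gg | ggS; B -> g | Ue; U -> g | Sg | Ue | eg | gB | gg | SgU | ggS

Unit productions: S->B, U->S.
Unit pairs (A ⇒* B via units): (S,B), (U,B), (U,S).
S: inherits non-unit rules of {B, S} → Ue | g | gB | gg | ggS.
B: inherits non-unit rules of {B} → Ue | g.
U: inherits non-unit rules of {B, S, U} → Sg | SgU | Ue | eg | g | gB | gg | ggS.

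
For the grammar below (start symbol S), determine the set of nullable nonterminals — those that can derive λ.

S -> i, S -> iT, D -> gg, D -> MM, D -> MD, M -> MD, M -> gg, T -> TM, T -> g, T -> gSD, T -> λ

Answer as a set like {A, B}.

Directly nullable (have an ε-rule): {T}.
Not nullable: D, M, S — each has a terminal in every rule's right-hand side or depends on a non-nullable symbol.

{T}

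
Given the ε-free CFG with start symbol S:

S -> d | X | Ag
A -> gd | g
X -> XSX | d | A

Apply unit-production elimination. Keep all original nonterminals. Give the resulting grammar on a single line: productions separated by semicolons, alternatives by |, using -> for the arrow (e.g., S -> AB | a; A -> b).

Unit productions: S->X, X->A.
Unit pairs (A ⇒* B via units): (S,A), (S,X), (X,A).
S: inherits non-unit rules of {A, S, X} → Ag | XSX | d | g | gd.
A: inherits non-unit rules of {A} → g | gd.
X: inherits non-unit rules of {A, X} → XSX | d | g | gd.

S -> d | g | Ag | gd | XSX; A -> g | gd; X -> d | g | gd | XSX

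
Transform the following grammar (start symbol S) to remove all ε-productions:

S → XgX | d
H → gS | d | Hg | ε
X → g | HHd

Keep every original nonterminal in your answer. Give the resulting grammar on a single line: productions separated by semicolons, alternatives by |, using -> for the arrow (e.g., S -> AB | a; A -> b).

S -> d | XgX; H -> d | g | Hg | gS; X -> d | g | Hd | HHd

Nullable set: {H}.
Drop H -> ε.
H -> Hg: H nullable, giving Hg | g.
X -> HHd: H, H nullable, giving HHd | Hd | d.
Unchanged (no nullable symbols): S -> XgX; S -> d; H -> d; H -> gS; X -> g.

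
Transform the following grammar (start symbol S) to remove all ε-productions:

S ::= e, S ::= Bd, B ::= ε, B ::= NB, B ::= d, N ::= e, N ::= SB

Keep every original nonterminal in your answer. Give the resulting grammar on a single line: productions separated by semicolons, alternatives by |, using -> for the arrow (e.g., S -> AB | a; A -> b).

S -> d | e | Bd; B -> N | d | NB; N -> S | e | SB

Nullable set: {B}.
S -> Bd: B nullable, giving Bd | d.
Drop B -> ε.
B -> NB: B nullable, giving N | NB.
N -> SB: B nullable, giving S | SB.
Unchanged (no nullable symbols): S -> e; B -> d; N -> e.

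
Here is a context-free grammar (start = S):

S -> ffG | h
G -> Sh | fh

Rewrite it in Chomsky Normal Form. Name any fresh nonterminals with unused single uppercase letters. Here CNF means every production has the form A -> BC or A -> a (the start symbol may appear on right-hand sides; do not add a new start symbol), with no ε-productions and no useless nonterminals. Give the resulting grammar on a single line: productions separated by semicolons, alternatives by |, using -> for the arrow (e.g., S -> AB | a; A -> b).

No ε-productions.
No unit productions to eliminate.
TERM: introduce B -> f, A -> h and substitute in every rule of length ≥2.
BIN: S -> BBG becomes S -> BC, C -> BG.

S -> h | BC; A -> h; B -> f; C -> BG; G -> BA | SA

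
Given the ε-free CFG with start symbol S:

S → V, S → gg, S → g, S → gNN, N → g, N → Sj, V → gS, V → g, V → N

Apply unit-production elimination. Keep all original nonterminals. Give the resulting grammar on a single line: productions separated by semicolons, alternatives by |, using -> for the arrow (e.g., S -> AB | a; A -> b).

S -> g | Sj | gS | gg | gNN; N -> g | Sj; V -> g | Sj | gS

Unit productions: S->V, V->N.
Unit pairs (A ⇒* B via units): (S,N), (S,V), (V,N).
S: inherits non-unit rules of {N, S, V} → Sj | g | gNN | gS | gg.
N: inherits non-unit rules of {N} → Sj | g.
V: inherits non-unit rules of {N, V} → Sj | g | gS.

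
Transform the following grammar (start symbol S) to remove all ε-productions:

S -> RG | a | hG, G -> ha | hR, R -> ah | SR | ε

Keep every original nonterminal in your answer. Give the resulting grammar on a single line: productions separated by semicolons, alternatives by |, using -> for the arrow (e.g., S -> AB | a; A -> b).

Nullable set: {R}.
S -> RG: R nullable, giving G | RG.
G -> hR: R nullable, giving h | hR.
Drop R -> ε.
R -> SR: R nullable, giving S | SR.
Unchanged (no nullable symbols): S -> a; S -> hG; G -> ha; R -> ah.

S -> G | a | RG | hG; G -> h | hR | ha; R -> S | SR | ah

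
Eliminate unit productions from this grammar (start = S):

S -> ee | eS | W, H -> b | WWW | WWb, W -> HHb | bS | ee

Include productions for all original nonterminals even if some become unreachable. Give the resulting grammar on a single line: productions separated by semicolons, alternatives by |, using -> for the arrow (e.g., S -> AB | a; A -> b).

Unit productions: S->W.
Unit pairs (A ⇒* B via units): (S,W).
S: inherits non-unit rules of {S, W} → HHb | bS | eS | ee.
H: inherits non-unit rules of {H} → WWW | WWb | b.
W: inherits non-unit rules of {W} → HHb | bS | ee.

S -> bS | eS | ee | HHb; H -> b | WWW | WWb; W -> bS | ee | HHb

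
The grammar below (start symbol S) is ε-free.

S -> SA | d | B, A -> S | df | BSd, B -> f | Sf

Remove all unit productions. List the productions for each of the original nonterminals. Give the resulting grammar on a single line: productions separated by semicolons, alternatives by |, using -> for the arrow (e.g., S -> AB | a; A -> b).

Unit productions: A->S, S->B.
Unit pairs (A ⇒* B via units): (A,B), (A,S), (S,B).
S: inherits non-unit rules of {B, S} → SA | Sf | d | f.
A: inherits non-unit rules of {A, B, S} → BSd | SA | Sf | d | df | f.
B: inherits non-unit rules of {B} → Sf | f.

S -> d | f | SA | Sf; A -> d | f | SA | Sf | df | BSd; B -> f | Sf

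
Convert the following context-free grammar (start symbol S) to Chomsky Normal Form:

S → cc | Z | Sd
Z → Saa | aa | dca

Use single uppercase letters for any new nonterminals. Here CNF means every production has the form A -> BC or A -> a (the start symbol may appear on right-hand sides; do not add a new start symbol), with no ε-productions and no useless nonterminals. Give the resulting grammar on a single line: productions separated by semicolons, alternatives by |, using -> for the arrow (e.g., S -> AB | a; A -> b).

No ε-productions.
After unit-elimination: S -> Sd | aa | cc | Saa | dca; Z -> aa | Saa | dca.
TERM: introduce A -> a, C -> c, B -> d and substitute in every rule of length ≥2.
BIN: S -> BCA becomes S -> BD, D -> CA; S -> SAA becomes S -> SE, E -> AA; Z -> BCA becomes Z -> BF, F -> CA; Z -> SAA becomes Z -> SG, G -> AA.
Drop unreachable/unproductive: Z.

S -> AA | BD | CC | SB | SE; A -> a; B -> d; C -> c; D -> CA; E -> AA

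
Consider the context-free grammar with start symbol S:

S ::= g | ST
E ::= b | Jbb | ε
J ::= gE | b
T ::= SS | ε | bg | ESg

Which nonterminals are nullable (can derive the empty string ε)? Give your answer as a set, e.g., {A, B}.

{E, T}

Directly nullable (have an ε-rule): {E, T}.
Not nullable: J, S — each has a terminal in every rule's right-hand side or depends on a non-nullable symbol.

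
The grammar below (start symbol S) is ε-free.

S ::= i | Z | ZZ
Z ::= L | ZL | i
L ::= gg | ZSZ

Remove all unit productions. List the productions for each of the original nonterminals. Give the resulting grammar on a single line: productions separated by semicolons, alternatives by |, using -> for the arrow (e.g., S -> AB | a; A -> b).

S -> i | ZL | ZZ | gg | ZSZ; L -> gg | ZSZ; Z -> i | ZL | gg | ZSZ

Unit productions: S->Z, Z->L.
Unit pairs (A ⇒* B via units): (S,L), (S,Z), (Z,L).
S: inherits non-unit rules of {L, S, Z} → ZL | ZSZ | ZZ | gg | i.
L: inherits non-unit rules of {L} → ZSZ | gg.
Z: inherits non-unit rules of {L, Z} → ZL | ZSZ | gg | i.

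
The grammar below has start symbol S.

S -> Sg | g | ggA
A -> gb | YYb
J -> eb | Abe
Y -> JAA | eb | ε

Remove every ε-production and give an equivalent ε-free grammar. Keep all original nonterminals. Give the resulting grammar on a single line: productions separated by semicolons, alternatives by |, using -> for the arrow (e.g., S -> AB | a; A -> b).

S -> g | Sg | ggA; A -> b | Yb | gb | YYb; J -> eb | Abe; Y -> eb | JAA

Nullable set: {Y}.
A -> YYb: Y, Y nullable, giving YYb | Yb | b.
Drop Y -> ε.
Unchanged (no nullable symbols): S -> Sg; S -> g; S -> ggA; A -> gb; J -> Abe; J -> eb; Y -> JAA; Y -> eb.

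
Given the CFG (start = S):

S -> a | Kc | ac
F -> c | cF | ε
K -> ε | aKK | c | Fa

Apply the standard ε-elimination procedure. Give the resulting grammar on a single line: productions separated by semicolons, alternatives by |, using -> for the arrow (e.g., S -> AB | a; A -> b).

Nullable set: {F, K}.
S -> Kc: K nullable, giving Kc | c.
Drop F -> ε.
F -> cF: F nullable, giving c | cF.
Drop K -> ε.
K -> Fa: F nullable, giving Fa | a.
K -> aKK: K, K nullable, giving a | aK | aKK.
Unchanged (no nullable symbols): S -> a; S -> ac; F -> c; K -> c.

S -> a | c | Kc | ac; F -> c | cF; K -> a | c | Fa | aK | aKK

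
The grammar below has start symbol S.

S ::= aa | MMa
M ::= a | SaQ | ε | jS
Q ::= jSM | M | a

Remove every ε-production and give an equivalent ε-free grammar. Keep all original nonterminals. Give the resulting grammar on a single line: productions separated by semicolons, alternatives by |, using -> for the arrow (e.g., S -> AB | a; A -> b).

Nullable set: {M, Q}.
S -> MMa: M, M nullable, giving MMa | Ma | a.
Drop M -> ε.
M -> SaQ: Q nullable, giving Sa | SaQ.
Q -> M: M nullable, giving M.
Q -> jSM: M nullable, giving jS | jSM.
Unchanged (no nullable symbols): S -> aa; M -> a; M -> jS; Q -> a.

S -> a | Ma | aa | MMa; M -> a | Sa | jS | SaQ; Q -> M | a | jS | jSM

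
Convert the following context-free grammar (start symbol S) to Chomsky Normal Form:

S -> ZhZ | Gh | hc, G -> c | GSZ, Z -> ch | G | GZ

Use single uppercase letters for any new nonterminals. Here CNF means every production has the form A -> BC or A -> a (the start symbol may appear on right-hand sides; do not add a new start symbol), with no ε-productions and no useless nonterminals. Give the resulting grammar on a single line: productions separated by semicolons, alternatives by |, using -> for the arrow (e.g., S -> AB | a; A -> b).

S -> AB | GA | ZD; A -> h; B -> c; C -> SZ; D -> AZ; E -> SZ; G -> c | GC; Z -> c | BA | GE | GZ

No ε-productions.
After unit-elimination: S -> Gh | hc | ZhZ; G -> c | GSZ; Z -> c | GZ | ch | GSZ.
TERM: introduce B -> c, A -> h and substitute in every rule of length ≥2.
BIN: G -> GSZ becomes G -> GC, C -> SZ; S -> ZAZ becomes S -> ZD, D -> AZ; Z -> GSZ becomes Z -> GE, E -> SZ.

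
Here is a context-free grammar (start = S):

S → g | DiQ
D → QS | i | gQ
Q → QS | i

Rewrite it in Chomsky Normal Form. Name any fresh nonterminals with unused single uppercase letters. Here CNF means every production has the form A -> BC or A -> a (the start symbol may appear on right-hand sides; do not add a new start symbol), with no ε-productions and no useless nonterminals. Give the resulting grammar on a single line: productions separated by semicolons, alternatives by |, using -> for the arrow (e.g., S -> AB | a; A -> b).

S -> g | DC; A -> g; B -> i; C -> BQ; D -> i | AQ | QS; Q -> i | QS

No ε-productions.
No unit productions to eliminate.
TERM: introduce A -> g, B -> i and substitute in every rule of length ≥2.
BIN: S -> DBQ becomes S -> DC, C -> BQ.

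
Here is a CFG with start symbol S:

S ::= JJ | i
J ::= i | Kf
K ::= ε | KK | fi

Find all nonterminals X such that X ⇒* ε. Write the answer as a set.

Directly nullable (have an ε-rule): {K}.
Not nullable: J, S — each has a terminal in every rule's right-hand side or depends on a non-nullable symbol.

{K}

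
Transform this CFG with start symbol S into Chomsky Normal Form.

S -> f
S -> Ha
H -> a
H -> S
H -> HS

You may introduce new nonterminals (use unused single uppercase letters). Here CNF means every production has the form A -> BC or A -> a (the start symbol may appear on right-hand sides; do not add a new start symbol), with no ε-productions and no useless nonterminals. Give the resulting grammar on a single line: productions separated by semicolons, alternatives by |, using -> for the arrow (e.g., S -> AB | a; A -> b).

S -> f | HA; A -> a; H -> a | f | HA | HS

No ε-productions.
After unit-elimination: S -> f | Ha; H -> a | f | HS | Ha.
TERM: introduce A -> a and substitute in every rule of length ≥2.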